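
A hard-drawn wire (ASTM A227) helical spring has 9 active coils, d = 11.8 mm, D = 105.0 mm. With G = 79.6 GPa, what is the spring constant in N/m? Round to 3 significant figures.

18500 N/m

k = Gd⁴/(8D³N_a) = (79.6×10³ × 11.8⁴) / (8 × 105.0³ × 9)
  = 1.54327e+09 / 8.3349e+07 = 18.516 N/mm = 18516 N/m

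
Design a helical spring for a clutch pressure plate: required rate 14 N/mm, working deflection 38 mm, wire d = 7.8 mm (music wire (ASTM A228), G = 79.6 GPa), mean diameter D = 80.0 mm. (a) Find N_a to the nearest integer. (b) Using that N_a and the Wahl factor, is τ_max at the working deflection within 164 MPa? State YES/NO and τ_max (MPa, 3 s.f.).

(a) 5 coils; (b) NO, τ_max = 268 MPa

N_a = Gd⁴/(8D³k) = (79.6×10³)(7.8⁴)/(8·80.0³·14) = 5.138 → N_a = 5
Actual rate k = Gd⁴/(8D³·5) = 14.387 N/mm
Working load F = kδ = 14.387·38 = 546.7 N
C = 80.0/7.8 = 10.2564; K_W = (4C−1)/(4C−4)+0.615/C = 1.1410
τ_max = K_W·8FD/(πd³) = 1.1410·234.69 = 267.78 MPa
τ_max > 164 MPa → exceeds allowable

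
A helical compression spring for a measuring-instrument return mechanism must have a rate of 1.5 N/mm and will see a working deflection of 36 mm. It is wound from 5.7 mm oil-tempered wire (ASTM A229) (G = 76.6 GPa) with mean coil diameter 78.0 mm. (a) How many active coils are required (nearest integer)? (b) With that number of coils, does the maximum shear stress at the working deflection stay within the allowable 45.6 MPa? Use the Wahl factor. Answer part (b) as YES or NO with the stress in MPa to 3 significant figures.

N_a = Gd⁴/(8D³k) = (76.6×10³)(5.7⁴)/(8·78.0³·1.5) = 14.2 → N_a = 14
Actual rate k = Gd⁴/(8D³·14) = 1.5213 N/mm
Working load F = kδ = 1.5213·36 = 54.768 N
C = 78.0/5.7 = 13.6842; K_W = (4C−1)/(4C−4)+0.615/C = 1.1041
τ_max = K_W·8FD/(πd³) = 1.1041·58.741 = 64.854 MPa
τ_max > 45.6 MPa → exceeds allowable

(a) 14 coils; (b) NO, τ_max = 64.9 MPa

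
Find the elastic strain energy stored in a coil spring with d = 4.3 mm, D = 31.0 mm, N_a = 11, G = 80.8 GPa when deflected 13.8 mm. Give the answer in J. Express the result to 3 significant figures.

k = Gd⁴/(8D³N_a) = (80.8×10³)(4.3⁴)/(8·31.0³·11) = 10.537 N/mm
U = ½kδ² = 0.5 × 10.537 × 13.8² = 1003.3 N·mm = 1.0033 J

1.00 J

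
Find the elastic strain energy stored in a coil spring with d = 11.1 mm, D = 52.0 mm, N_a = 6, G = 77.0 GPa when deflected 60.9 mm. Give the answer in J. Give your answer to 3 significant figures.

k = Gd⁴/(8D³N_a) = (77.0×10³)(11.1⁴)/(8·52.0³·6) = 173.19 N/mm
U = ½kδ² = 0.5 × 173.19 × 60.9² = 3.2117e+05 N·mm = 321.17 J

321 J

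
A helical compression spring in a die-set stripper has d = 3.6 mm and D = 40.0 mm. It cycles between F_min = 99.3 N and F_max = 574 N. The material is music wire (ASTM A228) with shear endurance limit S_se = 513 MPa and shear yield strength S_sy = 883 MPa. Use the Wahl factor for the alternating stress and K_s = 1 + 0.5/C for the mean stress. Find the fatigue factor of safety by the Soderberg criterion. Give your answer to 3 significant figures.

C = D/d = 40.0/3.6 = 11.1111; K_W = (4C−1)/(4C−4)+0.615/C = 1.1295; K_s = 1+0.5/C = 1.0450
F_a = (F_max−F_min)/2 = 237.35 N; F_m = (F_max+F_min)/2 = 336.65 N
τ_a = K_W·8F_aD/(πd³) = 1.1295 × 518.18 = 585.3 MPa
τ_m = K_s·8F_mD/(πd³) = 1.0450 × 734.97 = 768.05 MPa
Soderberg: 1/n_f = τ_a/S_se + τ_m/S_sy = 585.3/513 + 768.05/883 = 1.14093 + 0.86981 = 2.0107
n_f = 1/2.0107 = 0.4973

0.497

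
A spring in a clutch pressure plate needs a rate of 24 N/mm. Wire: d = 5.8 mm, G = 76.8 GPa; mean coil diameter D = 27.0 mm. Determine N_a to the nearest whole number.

N_a = Gd⁴/(8D³k) = (76.8×10³ × 5.8⁴)/(8 × 27.0³ × 24)
    = 8.69107e+07 / 3.77914e+06 = 23 → 23 coils

23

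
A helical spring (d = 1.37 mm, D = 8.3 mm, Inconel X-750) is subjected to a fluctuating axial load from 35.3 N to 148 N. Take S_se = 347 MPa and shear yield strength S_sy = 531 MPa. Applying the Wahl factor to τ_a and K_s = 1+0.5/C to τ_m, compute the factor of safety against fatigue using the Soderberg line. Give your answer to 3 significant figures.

C = D/d = 8.3/1.37 = 6.0584; K_W = (4C−1)/(4C−4)+0.615/C = 1.2498; K_s = 1+0.5/C = 1.0825
F_a = (F_max−F_min)/2 = 56.35 N; F_m = (F_max+F_min)/2 = 91.65 N
τ_a = K_W·8F_aD/(πd³) = 1.2498 × 463.18 = 578.87 MPa
τ_m = K_s·8F_mD/(πd³) = 1.0825 × 753.34 = 815.51 MPa
Soderberg: 1/n_f = τ_a/S_se + τ_m/S_sy = 578.87/347 + 815.51/531 = 1.66823 + 1.53580 = 3.204
n_f = 1/3.204 = 0.3121

0.312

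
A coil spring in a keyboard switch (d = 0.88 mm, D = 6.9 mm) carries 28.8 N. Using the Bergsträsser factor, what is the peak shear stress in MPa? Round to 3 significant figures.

873 MPa

Spring index C = D/d = 6.9/0.88 = 7.8409
K_B = (4C+2)/(4C−3) = 33.364/28.364 = 1.1763
τ₀ = 8FD/(πd³) = 8·28.8·6.9/(π·0.88³) = 1589.76/2.1409 = 742.56 MPa
τ_max = K·τ₀ = 1.1763 × 742.56 = 873.46 MPa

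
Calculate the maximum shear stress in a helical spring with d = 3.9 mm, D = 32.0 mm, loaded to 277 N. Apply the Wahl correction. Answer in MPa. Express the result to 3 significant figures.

449 MPa

Spring index C = D/d = 32.0/3.9 = 8.2051
K_W = (4C−1)/(4C−4) + 0.615/C = 31.821/28.821 + 0.0750 = 1.1790
τ₀ = 8FD/(πd³) = 8·277·32.0/(π·3.9³) = 70912/186.36 = 380.52 MPa
τ_max = K·τ₀ = 1.1790 × 380.52 = 448.65 MPa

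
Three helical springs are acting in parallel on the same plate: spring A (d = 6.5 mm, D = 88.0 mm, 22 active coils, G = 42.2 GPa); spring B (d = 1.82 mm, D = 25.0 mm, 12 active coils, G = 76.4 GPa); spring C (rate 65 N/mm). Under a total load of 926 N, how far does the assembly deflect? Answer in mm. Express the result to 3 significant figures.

k_A = Gd⁴/(8D³N_a) = (42.2×10³)(6.5⁴)/(8·88.0³·22) = 0.62807 N/mm
k_B = Gd⁴/(8D³N_a) = (76.4×10³)(1.82⁴)/(8·25.0³·12) = 0.55884 N/mm
Parallel: k_eq = 0.62807 + 0.55884 + 65 = 66.187 N/mm
δ = F/k_eq = 926/66.187 = 13.991 mm

14.0 mm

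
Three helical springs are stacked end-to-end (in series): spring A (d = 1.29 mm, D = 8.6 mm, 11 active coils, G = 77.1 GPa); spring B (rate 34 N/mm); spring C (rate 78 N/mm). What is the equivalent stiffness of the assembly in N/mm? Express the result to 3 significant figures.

3.29 N/mm

k_A = Gd⁴/(8D³N_a) = (77.1×10³)(1.29⁴)/(8·8.6³·11) = 3.8145 N/mm
Series: 1/k_eq = 1/3.8145 + 1/34 + 1/78 = 0.30439; k_eq = 3.2852 N/mm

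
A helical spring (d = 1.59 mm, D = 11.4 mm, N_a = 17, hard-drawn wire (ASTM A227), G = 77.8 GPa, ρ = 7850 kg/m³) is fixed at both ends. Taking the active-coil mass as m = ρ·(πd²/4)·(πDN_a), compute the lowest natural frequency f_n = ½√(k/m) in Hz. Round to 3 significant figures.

255 Hz

k = Gd⁴/(8D³N_a) = (77.8×10³)(1.59⁴)/(8·11.4³·17) = 2.4678 N/mm = 2467.8 N/m
Wire length L = πDN_a = π·11.4·17 = 608.84 mm
m = ρ·(πd²/4)·L = 7850 × 1.9856×10⁻⁶ m² × 0.60884 m = 0.0094898 kg
f_n = ½√(k/m) = 0.5·√(2467.8/0.0094898) = 0.5·√(2.6005e+05) = 254.98 Hz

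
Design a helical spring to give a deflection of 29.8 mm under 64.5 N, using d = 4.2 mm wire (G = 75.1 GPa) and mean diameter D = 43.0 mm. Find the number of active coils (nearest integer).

17

Required rate k = F/δ = 64.5/29.8 = 2.1644 N/mm
N_a = Gd⁴/(8D³k) = (75.1×10³ × 4.2⁴)/(8 × 43.0³ × 2.1644)
    = 2.33688e+07 / 1.3767e+06 = 16.97 → 17 coils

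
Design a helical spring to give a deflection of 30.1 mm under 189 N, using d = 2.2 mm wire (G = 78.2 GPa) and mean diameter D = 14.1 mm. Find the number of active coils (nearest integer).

Required rate k = F/δ = 189/30.1 = 6.2791 N/mm
N_a = Gd⁴/(8D³k) = (78.2×10³ × 2.2⁴)/(8 × 14.1³ × 6.2791)
    = 1.83188e+06 / 140813 = 13.01 → 13 coils

13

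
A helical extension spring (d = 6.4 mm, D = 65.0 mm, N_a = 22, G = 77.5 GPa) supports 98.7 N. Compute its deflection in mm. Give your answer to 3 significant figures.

k = Gd⁴/(8D³N_a) = (77.5×10³)(6.4⁴)/(8·65.0³·22) = 2.6901 N/mm
δ = F/k = 98.7 / 2.6901 = 36.69 mm

36.7 mm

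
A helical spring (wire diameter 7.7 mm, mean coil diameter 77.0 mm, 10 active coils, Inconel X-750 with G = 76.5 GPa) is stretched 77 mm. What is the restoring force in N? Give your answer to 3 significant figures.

k = Gd⁴/(8D³N_a) = (76.5×10³)(7.7⁴)/(8·77.0³·10) = 7.3631 N/mm
F = k·δ = 7.3631 × 77 = 566.96 N

567 N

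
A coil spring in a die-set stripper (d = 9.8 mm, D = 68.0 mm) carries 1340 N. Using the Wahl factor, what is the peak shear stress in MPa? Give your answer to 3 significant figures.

Spring index C = D/d = 68.0/9.8 = 6.9388
K_W = (4C−1)/(4C−4) + 0.615/C = 26.755/23.755 + 0.0886 = 1.2149
τ₀ = 8FD/(πd³) = 8·1340·68.0/(π·9.8³) = 728960/2956.8 = 246.53 MPa
τ_max = K·τ₀ = 1.2149 × 246.53 = 299.52 MPa

300 MPa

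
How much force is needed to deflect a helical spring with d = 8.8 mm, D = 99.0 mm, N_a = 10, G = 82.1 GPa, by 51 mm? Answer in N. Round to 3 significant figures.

323 N

k = Gd⁴/(8D³N_a) = (82.1×10³)(8.8⁴)/(8·99.0³·10) = 6.3428 N/mm
F = k·δ = 6.3428 × 51 = 323.48 N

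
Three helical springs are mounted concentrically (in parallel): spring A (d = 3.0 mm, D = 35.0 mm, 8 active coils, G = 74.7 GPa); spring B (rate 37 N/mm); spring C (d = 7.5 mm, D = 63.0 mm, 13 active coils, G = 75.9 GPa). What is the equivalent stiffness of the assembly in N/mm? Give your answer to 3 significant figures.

k_A = Gd⁴/(8D³N_a) = (74.7×10³)(3.0⁴)/(8·35.0³·8) = 2.2051 N/mm
k_C = Gd⁴/(8D³N_a) = (75.9×10³)(7.5⁴)/(8·63.0³·13) = 9.2349 N/mm
Parallel: k_eq = 2.2051 + 37 + 9.2349 = 48.44 N/mm

48.4 N/mm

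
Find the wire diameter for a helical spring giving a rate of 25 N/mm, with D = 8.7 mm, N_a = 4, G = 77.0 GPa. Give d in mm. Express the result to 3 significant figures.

1.62 mm

d = (8D³N_a·k / G)^(1/4) = (8·8.7³·4·25 / (77.0×10³))^0.25
  = (6.8416)^0.25 = 1.6173 mm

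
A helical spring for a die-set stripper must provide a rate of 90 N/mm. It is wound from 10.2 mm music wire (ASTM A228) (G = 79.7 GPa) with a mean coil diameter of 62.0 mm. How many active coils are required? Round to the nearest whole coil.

5

N_a = Gd⁴/(8D³k) = (79.7×10³ × 10.2⁴)/(8 × 62.0³ × 90)
    = 8.62698e+08 / 1.71596e+08 = 5.027 → 5 coils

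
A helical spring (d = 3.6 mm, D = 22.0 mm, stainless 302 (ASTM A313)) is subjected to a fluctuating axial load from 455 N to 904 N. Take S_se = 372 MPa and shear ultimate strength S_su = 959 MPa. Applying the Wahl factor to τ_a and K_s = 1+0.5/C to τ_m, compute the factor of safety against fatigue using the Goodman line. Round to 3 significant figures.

0.548

C = D/d = 22.0/3.6 = 6.1111; K_W = (4C−1)/(4C−4)+0.615/C = 1.2474; K_s = 1+0.5/C = 1.0818
F_a = (F_max−F_min)/2 = 224.5 N; F_m = (F_max+F_min)/2 = 679.5 N
τ_a = K_W·8F_aD/(πd³) = 1.2474 × 269.57 = 336.26 MPa
τ_m = K_s·8F_mD/(πd³) = 1.0818 × 815.91 = 882.67 MPa
Goodman: 1/n_f = τ_a/S_se + τ_m/S_su = 336.26/372 + 882.67/959 = 0.90391 + 0.92041 = 1.8243
n_f = 1/1.8243 = 0.5481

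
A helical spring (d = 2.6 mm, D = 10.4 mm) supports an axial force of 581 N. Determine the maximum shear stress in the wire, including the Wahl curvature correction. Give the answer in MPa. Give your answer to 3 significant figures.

1230 MPa

Spring index C = D/d = 10.4/2.6 = 4.0000
K_W = (4C−1)/(4C−4) + 0.615/C = 15.000/12.000 + 0.1537 = 1.4038
τ₀ = 8FD/(πd³) = 8·581·10.4/(π·2.6³) = 48339.2/55.217 = 875.45 MPa
τ_max = K·τ₀ = 1.4038 × 875.45 = 1228.9 MPa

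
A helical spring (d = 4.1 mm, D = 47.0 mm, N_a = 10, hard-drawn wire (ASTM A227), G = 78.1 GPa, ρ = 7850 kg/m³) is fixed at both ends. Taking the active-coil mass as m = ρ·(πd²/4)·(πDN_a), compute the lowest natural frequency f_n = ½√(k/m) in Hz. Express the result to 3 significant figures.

65.9 Hz

k = Gd⁴/(8D³N_a) = (78.1×10³)(4.1⁴)/(8·47.0³·10) = 2.6571 N/mm = 2657.1 N/m
Wire length L = πDN_a = π·47.0·10 = 1476.5 mm
m = ρ·(πd²/4)·L = 7850 × 13.203×10⁻⁶ m² × 1.4765 m = 0.15303 kg
f_n = ½√(k/m) = 0.5·√(2657.1/0.15303) = 0.5·√(17363) = 65.885 Hz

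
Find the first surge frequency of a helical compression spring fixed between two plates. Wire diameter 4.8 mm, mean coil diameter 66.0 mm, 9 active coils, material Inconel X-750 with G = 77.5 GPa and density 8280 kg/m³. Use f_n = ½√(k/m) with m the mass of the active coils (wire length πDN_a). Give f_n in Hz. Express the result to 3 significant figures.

k = Gd⁴/(8D³N_a) = (77.5×10³)(4.8⁴)/(8·66.0³·9) = 1.9875 N/mm = 1987.5 N/m
Wire length L = πDN_a = π·66.0·9 = 1866.1 mm
m = ρ·(πd²/4)·L = 8280 × 18.096×10⁻⁶ m² × 1.8661 m = 0.2796 kg
f_n = ½√(k/m) = 0.5·√(1987.5/0.2796) = 0.5·√(7108.3) = 42.155 Hz

42.2 Hz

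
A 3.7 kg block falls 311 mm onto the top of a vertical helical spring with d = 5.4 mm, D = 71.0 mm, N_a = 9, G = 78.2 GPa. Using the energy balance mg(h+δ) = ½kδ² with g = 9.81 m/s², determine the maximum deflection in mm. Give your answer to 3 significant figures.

k = Gd⁴/(8D³N_a) = (78.2×10³)(5.4⁴)/(8·71.0³·9) = 2.5803 N/mm
W = mg = 3.7 × 9.81 = 36.297 N
½kδ² − Wδ − Wh = 0 → δ = (W + √(W² + 2kWh))/k
δ = (36.297 + √(1317.5 + 58255.3))/2.5803 = (36.297 + 244.08)/2.5803 = 108.66 mm

109 mm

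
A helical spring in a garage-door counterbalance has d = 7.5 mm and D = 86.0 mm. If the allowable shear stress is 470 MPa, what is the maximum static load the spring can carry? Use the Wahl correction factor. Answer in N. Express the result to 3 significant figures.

805 N

C = D/d = 86.0/7.5 = 11.4667
K_W = (4C−1)/(4C−4) + 0.615/C = 44.867/41.867 + 0.0536 = 1.1253
τ_max = K·8FD/(πd³) → F_max = τ_allow·πd³/(8DK)
F_max = 470·π·7.5³/(8·86.0·1.1253) = 6.2292e+05/774.2 = 804.6 N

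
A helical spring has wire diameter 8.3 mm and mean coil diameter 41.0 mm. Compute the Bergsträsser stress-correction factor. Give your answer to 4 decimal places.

C = D/d = 41.0/8.3 = 4.9398
K_B = (4C+2)/(4C−3) = 21.759/16.759 = 1.2983

1.2983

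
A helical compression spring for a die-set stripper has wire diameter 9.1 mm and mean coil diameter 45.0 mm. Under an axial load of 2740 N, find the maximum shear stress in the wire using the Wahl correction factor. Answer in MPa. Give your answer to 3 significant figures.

548 MPa

Spring index C = D/d = 45.0/9.1 = 4.9451
K_W = (4C−1)/(4C−4) + 0.615/C = 18.780/15.780 + 0.1244 = 1.3145
τ₀ = 8FD/(πd³) = 8·2740·45.0/(π·9.1³) = 986400/2367.4 = 416.66 MPa
τ_max = K·τ₀ = 1.3145 × 416.66 = 547.69 MPa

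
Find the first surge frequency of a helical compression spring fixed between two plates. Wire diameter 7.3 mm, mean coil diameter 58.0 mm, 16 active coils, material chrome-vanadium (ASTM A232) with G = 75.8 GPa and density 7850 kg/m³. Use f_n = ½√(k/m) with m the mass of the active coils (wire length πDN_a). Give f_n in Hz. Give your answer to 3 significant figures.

47.4 Hz

k = Gd⁴/(8D³N_a) = (75.8×10³)(7.3⁴)/(8·58.0³·16) = 8.6192 N/mm = 8619.2 N/m
Wire length L = πDN_a = π·58.0·16 = 2915.4 mm
m = ρ·(πd²/4)·L = 7850 × 41.854×10⁻⁶ m² × 2.9154 m = 0.95786 kg
f_n = ½√(k/m) = 0.5·√(8619.2/0.95786) = 0.5·√(8998.4) = 47.43 Hz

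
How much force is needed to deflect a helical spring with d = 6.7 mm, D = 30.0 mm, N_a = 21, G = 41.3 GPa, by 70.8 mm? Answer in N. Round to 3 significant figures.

k = Gd⁴/(8D³N_a) = (41.3×10³)(6.7⁴)/(8·30.0³·21) = 18.347 N/mm
F = k·δ = 18.347 × 70.8 = 1299 N

1300 N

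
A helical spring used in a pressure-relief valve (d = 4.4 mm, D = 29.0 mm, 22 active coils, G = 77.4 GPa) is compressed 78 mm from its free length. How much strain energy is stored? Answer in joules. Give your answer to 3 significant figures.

k = Gd⁴/(8D³N_a) = (77.4×10³)(4.4⁴)/(8·29.0³·22) = 6.7584 N/mm
U = ½kδ² = 0.5 × 6.7584 × 78² = 20559 N·mm = 20.559 J

20.6 J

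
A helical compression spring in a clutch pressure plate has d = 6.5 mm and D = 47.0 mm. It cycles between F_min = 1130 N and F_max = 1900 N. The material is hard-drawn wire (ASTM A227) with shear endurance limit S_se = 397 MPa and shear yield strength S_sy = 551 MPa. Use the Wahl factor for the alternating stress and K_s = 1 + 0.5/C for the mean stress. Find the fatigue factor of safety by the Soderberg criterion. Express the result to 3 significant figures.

0.558

C = D/d = 47.0/6.5 = 7.2308; K_W = (4C−1)/(4C−4)+0.615/C = 1.2054; K_s = 1+0.5/C = 1.0691
F_a = (F_max−F_min)/2 = 385 N; F_m = (F_max+F_min)/2 = 1515 N
τ_a = K_W·8F_aD/(πd³) = 1.2054 × 167.79 = 202.25 MPa
τ_m = K_s·8F_mD/(πd³) = 1.0691 × 660.25 = 705.91 MPa
Soderberg: 1/n_f = τ_a/S_se + τ_m/S_sy = 202.25/397 + 705.91/551 = 0.50946 + 1.28114 = 1.7906
n_f = 1/1.7906 = 0.5585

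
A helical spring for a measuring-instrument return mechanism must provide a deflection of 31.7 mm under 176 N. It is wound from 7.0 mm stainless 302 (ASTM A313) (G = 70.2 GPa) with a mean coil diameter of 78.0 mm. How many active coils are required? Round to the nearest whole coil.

Required rate k = F/δ = 176/31.7 = 5.5521 N/mm
N_a = Gd⁴/(8D³k) = (70.2×10³ × 7.0⁴)/(8 × 78.0³ × 5.5521)
    = 1.6855e+08 / 2.10779e+07 = 7.997 → 8 coils

8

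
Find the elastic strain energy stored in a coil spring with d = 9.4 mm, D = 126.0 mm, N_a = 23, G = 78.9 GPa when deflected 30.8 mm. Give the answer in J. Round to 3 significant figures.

0.794 J

k = Gd⁴/(8D³N_a) = (78.9×10³)(9.4⁴)/(8·126.0³·23) = 1.6736 N/mm
U = ½kδ² = 0.5 × 1.6736 × 30.8² = 793.84 N·mm = 0.79384 J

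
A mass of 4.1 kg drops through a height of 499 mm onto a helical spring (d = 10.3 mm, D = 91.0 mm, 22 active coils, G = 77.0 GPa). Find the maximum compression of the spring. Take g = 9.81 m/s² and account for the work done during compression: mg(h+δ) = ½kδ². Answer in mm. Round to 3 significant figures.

k = Gd⁴/(8D³N_a) = (77.0×10³)(10.3⁴)/(8·91.0³·22) = 6.5344 N/mm
W = mg = 4.1 × 9.81 = 40.221 N
½kδ² − Wδ − Wh = 0 → δ = (W + √(W² + 2kWh))/k
δ = (40.221 + √(1617.7 + 262293))/6.5344 = (40.221 + 513.72)/6.5344 = 84.774 mm

84.8 mm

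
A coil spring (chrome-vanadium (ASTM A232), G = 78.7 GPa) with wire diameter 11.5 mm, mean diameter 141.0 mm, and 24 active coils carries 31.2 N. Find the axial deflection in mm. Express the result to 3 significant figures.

12.2 mm

k = Gd⁴/(8D³N_a) = (78.7×10³)(11.5⁴)/(8·141.0³·24) = 2.5575 N/mm
δ = F/k = 31.2 / 2.5575 = 12.2 mm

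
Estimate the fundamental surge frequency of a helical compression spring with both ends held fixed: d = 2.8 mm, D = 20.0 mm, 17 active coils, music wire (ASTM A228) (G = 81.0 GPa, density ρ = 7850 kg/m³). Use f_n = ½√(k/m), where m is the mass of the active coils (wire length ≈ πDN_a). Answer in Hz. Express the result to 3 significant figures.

k = Gd⁴/(8D³N_a) = (81.0×10³)(2.8⁴)/(8·20.0³·17) = 4.576 N/mm = 4576 N/m
Wire length L = πDN_a = π·20.0·17 = 1068.1 mm
m = ρ·(πd²/4)·L = 7850 × 6.1575×10⁻⁶ m² × 1.0681 m = 0.05163 kg
f_n = ½√(k/m) = 0.5·√(4576/0.05163) = 0.5·√(88631) = 148.85 Hz

149 Hz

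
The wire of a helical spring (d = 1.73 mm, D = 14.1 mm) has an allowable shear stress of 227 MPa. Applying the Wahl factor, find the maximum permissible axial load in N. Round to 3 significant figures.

27.7 N

C = D/d = 14.1/1.73 = 8.1503
K_W = (4C−1)/(4C−4) + 0.615/C = 31.601/28.601 + 0.0755 = 1.1803
τ_max = K·8FD/(πd³) → F_max = τ_allow·πd³/(8DK)
F_max = 227·π·1.73³/(8·14.1·1.1803) = 3692.4/133.14 = 27.733 N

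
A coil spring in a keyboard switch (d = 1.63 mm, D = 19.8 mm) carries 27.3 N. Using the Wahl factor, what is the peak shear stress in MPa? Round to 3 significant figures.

355 MPa

Spring index C = D/d = 19.8/1.63 = 12.1472
K_W = (4C−1)/(4C−4) + 0.615/C = 47.589/44.589 + 0.0506 = 1.1179
τ₀ = 8FD/(πd³) = 8·27.3·19.8/(π·1.63³) = 4324.32/13.605 = 317.84 MPa
τ_max = K·τ₀ = 1.1179 × 317.84 = 355.31 MPa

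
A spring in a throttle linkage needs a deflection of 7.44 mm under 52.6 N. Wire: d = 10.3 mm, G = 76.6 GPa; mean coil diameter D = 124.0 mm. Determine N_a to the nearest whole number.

8

Required rate k = F/δ = 52.6/7.44 = 7.0699 N/mm
N_a = Gd⁴/(8D³k) = (76.6×10³ × 10.3⁴)/(8 × 124.0³ × 7.0699)
    = 8.6214e+08 / 1.07837e+08 = 7.995 → 8 coils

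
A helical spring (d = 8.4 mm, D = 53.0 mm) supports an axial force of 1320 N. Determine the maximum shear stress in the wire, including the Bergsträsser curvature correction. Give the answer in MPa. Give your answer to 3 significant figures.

Spring index C = D/d = 53.0/8.4 = 6.3095
K_B = (4C+2)/(4C−3) = 27.238/22.238 = 1.2248
τ₀ = 8FD/(πd³) = 8·1320·53.0/(π·8.4³) = 559680/1862 = 300.57 MPa
τ_max = K·τ₀ = 1.2248 × 300.57 = 368.16 MPa

368 MPa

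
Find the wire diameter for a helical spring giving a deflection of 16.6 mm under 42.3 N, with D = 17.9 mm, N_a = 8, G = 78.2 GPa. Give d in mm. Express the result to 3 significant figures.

1.86 mm

Required rate k = F/δ = 42.3/16.6 = 2.5482 N/mm
d = (8D³N_a·k / G)^(1/4) = (8·17.9³·8·2.5482 / (78.2×10³))^0.25
  = (11.961)^0.25 = 1.8597 mm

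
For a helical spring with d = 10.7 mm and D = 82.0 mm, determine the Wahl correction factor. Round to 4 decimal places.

C = D/d = 82.0/10.7 = 7.6636
K_W = (4C−1)/(4C−4) + 0.615/C = 29.654/26.654 + 0.0802 = 1.1928

1.1928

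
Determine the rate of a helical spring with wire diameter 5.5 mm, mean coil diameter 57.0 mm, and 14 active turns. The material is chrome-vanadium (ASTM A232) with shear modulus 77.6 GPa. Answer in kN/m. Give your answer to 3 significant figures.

k = Gd⁴/(8D³N_a) = (77.6×10³ × 5.5⁴) / (8 × 57.0³ × 14)
  = 7.10088e+07 / 2.07416e+07 = 3.4235 N/mm

3.42 kN/m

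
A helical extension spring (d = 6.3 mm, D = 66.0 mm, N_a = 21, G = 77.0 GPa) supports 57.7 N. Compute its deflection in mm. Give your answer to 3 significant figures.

23.0 mm

k = Gd⁴/(8D³N_a) = (77.0×10³)(6.3⁴)/(8·66.0³·21) = 2.5114 N/mm
δ = F/k = 57.7 / 2.5114 = 22.975 mm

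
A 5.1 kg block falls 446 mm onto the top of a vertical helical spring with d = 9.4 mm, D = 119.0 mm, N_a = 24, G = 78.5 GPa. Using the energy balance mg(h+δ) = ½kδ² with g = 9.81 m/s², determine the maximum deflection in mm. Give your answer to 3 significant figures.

182 mm

k = Gd⁴/(8D³N_a) = (78.5×10³)(9.4⁴)/(8·119.0³·24) = 1.8943 N/mm
W = mg = 5.1 × 9.81 = 50.031 N
½kδ² − Wδ − Wh = 0 → δ = (W + √(W² + 2kWh))/k
δ = (50.031 + √(2503.1 + 84536.3))/1.8943 = (50.031 + 295.02)/1.8943 = 182.16 mm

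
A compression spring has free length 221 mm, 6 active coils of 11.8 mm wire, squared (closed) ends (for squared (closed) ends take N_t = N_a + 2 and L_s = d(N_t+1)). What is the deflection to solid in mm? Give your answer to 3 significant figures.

N_t = 8; L_s = 11.8·9 = 106.2 mm
δ_solid = L₀ − L_s = 221 − 106.2 = 114.8 mm

115 mm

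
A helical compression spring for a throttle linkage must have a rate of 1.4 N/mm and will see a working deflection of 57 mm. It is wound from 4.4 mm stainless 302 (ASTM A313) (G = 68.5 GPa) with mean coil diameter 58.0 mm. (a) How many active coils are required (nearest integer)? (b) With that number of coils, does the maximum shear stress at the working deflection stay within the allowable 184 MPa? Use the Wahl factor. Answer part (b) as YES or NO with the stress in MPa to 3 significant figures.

N_a = Gd⁴/(8D³k) = (68.5×10³)(4.4⁴)/(8·58.0³·1.4) = 11.75 → N_a = 12
Actual rate k = Gd⁴/(8D³·12) = 1.3707 N/mm
Working load F = kδ = 1.3707·57 = 78.131 N
C = 58.0/4.4 = 13.1818; K_W = (4C−1)/(4C−4)+0.615/C = 1.1082
τ_max = K_W·8FD/(πd³) = 1.1082·135.47 = 150.13 MPa
τ_max ≤ 184 MPa → acceptable

(a) 12 coils; (b) YES, τ_max = 150 MPa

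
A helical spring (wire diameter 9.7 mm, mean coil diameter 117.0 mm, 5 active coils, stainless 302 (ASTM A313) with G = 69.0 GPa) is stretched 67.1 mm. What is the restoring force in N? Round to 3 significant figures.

640 N

k = Gd⁴/(8D³N_a) = (69.0×10³)(9.7⁴)/(8·117.0³·5) = 9.535 N/mm
F = k·δ = 9.535 × 67.1 = 639.8 N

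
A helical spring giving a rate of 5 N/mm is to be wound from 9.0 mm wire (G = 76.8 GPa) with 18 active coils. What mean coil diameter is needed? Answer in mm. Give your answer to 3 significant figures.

88.8 mm

D = (Gd⁴/(8N_a·k))^(1/3) = (76.8×10³·9.0⁴/(8·18·5))^(1/3)
  = (699840)^(1/3) = 88.7836 mm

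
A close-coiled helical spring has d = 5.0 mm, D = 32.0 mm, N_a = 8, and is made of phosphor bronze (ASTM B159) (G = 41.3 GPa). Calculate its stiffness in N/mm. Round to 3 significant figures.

k = Gd⁴/(8D³N_a) = (41.3×10³ × 5.0⁴) / (8 × 32.0³ × 8)
  = 2.58125e+07 / 2.09715e+06 = 12.308 N/mm

12.3 N/mm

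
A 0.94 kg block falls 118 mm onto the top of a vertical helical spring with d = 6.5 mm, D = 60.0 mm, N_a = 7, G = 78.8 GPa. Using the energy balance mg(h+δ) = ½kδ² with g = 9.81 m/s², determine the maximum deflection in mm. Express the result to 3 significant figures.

14.5 mm

k = Gd⁴/(8D³N_a) = (78.8×10³)(6.5⁴)/(8·60.0³·7) = 11.629 N/mm
W = mg = 0.94 × 9.81 = 9.2214 N
½kδ² − Wδ − Wh = 0 → δ = (W + √(W² + 2kWh))/k
δ = (9.2214 + √(85.034 + 25307.4))/11.629 = (9.2214 + 159.35)/11.629 = 14.496 mm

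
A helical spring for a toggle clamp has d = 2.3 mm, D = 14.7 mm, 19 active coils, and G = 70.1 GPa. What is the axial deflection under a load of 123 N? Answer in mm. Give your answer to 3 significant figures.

30.3 mm

k = Gd⁴/(8D³N_a) = (70.1×10³)(2.3⁴)/(8·14.7³·19) = 4.0629 N/mm
δ = F/k = 123 / 4.0629 = 30.274 mm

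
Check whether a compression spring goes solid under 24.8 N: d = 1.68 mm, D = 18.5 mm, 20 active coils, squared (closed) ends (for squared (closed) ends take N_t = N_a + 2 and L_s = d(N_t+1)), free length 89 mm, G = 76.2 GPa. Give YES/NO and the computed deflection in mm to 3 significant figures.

NO, δ = 41.4 mm

k = Gd⁴/(8D³N_a) = (76.2×10³)(1.68⁴)/(8·18.5³·20) = 0.59918 N/mm
N_t = 22; L_s = 1.68·23 = 38.64 mm; δ_solid = L₀ − L_s = 89 − 38.64 = 50.36 mm
δ = F/k = 24.8/0.59918 = 41.39 mm
δ < δ_solid → spring does not go solid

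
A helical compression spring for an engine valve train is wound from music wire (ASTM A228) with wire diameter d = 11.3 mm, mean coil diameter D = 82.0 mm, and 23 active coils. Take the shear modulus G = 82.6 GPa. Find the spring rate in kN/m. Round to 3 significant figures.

13.3 kN/m

k = Gd⁴/(8D³N_a) = (82.6×10³ × 11.3⁴) / (8 × 82.0³ × 23)
  = 1.34677e+09 / 1.01452e+08 = 13.275 N/mm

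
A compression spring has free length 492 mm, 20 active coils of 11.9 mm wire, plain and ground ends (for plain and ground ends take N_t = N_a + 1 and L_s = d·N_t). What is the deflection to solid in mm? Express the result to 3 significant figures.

242 mm

N_t = 21; L_s = 11.9·21 = 249.9 mm
δ_solid = L₀ − L_s = 492 − 249.9 = 242.1 mm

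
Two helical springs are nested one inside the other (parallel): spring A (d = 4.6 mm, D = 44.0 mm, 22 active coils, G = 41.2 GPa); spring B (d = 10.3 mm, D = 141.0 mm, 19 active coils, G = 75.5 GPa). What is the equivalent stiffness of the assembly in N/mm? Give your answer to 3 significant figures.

3.22 N/mm

k_A = Gd⁴/(8D³N_a) = (41.2×10³)(4.6⁴)/(8·44.0³·22) = 1.2304 N/mm
k_B = Gd⁴/(8D³N_a) = (75.5×10³)(10.3⁴)/(8·141.0³·19) = 1.9943 N/mm
Parallel: k_eq = 1.2304 + 1.9943 = 3.2248 N/mm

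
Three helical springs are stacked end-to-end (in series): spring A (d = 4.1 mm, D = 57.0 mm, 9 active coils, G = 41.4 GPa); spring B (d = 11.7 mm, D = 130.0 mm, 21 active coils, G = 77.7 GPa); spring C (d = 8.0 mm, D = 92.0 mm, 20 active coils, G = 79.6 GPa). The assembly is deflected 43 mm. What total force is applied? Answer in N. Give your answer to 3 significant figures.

24.2 N

k_A = Gd⁴/(8D³N_a) = (41.4×10³)(4.1⁴)/(8·57.0³·9) = 0.87736 N/mm
k_B = Gd⁴/(8D³N_a) = (77.7×10³)(11.7⁴)/(8·130.0³·21) = 3.9448 N/mm
k_C = Gd⁴/(8D³N_a) = (79.6×10³)(8.0⁴)/(8·92.0³·20) = 2.6169 N/mm
Series: 1/k_eq = 1/0.87736 + 1/3.9448 + 1/2.6169 = 1.7754; k_eq = 0.56325 N/mm
F = k_eq·δ = 0.56325·43 = 24.22 N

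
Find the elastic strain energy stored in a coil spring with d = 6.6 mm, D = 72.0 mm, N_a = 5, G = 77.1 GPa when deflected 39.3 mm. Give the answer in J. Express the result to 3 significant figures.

k = Gd⁴/(8D³N_a) = (77.1×10³)(6.6⁴)/(8·72.0³·5) = 9.7988 N/mm
U = ½kδ² = 0.5 × 9.7988 × 39.3² = 7567.1 N·mm = 7.5671 J

7.57 J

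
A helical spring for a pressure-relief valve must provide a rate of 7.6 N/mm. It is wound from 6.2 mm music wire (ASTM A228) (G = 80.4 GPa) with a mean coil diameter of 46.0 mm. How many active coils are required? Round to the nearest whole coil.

N_a = Gd⁴/(8D³k) = (80.4×10³ × 6.2⁴)/(8 × 46.0³ × 7.6)
    = 1.18802e+08 / 5.91803e+06 = 20.07 → 20 coils

20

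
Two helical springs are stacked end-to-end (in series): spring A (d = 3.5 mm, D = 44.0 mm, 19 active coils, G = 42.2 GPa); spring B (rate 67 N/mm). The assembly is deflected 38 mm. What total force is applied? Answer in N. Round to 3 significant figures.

18.5 N

k_A = Gd⁴/(8D³N_a) = (42.2×10³)(3.5⁴)/(8·44.0³·19) = 0.48908 N/mm
Series: 1/k_eq = 1/0.48908 + 1/67 = 2.0596; k_eq = 0.48554 N/mm
F = k_eq·δ = 0.48554·38 = 18.45 N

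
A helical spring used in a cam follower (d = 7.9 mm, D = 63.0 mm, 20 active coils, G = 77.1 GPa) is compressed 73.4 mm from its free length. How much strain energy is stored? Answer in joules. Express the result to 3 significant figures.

20.2 J

k = Gd⁴/(8D³N_a) = (77.1×10³)(7.9⁴)/(8·63.0³·20) = 7.5062 N/mm
U = ½kδ² = 0.5 × 7.5062 × 73.4² = 20220 N·mm = 20.22 J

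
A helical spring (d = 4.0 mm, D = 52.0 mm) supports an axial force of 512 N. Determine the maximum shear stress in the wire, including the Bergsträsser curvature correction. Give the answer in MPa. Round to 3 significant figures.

1170 MPa

Spring index C = D/d = 52.0/4.0 = 13.0000
K_B = (4C+2)/(4C−3) = 54.000/49.000 = 1.1020
τ₀ = 8FD/(πd³) = 8·512·52.0/(π·4.0³) = 212992/201.06 = 1059.3 MPa
τ_max = K·τ₀ = 1.1020 × 1059.3 = 1167.4 MPa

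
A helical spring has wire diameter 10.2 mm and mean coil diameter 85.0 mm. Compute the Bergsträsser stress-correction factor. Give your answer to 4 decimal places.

C = D/d = 85.0/10.2 = 8.3333
K_B = (4C+2)/(4C−3) = 35.333/30.333 = 1.1648

1.1648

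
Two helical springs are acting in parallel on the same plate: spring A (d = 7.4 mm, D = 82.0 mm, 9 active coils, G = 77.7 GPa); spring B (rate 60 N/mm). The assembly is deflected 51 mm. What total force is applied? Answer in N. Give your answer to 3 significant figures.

3360 N

k_A = Gd⁴/(8D³N_a) = (77.7×10³)(7.4⁴)/(8·82.0³·9) = 5.8691 N/mm
Parallel: k_eq = 5.8691 + 60 = 65.869 N/mm
F = k_eq·δ = 65.869·51 = 3359.3 N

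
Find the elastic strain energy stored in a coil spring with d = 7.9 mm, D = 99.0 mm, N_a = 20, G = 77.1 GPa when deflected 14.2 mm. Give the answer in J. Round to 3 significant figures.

k = Gd⁴/(8D³N_a) = (77.1×10³)(7.9⁴)/(8·99.0³·20) = 1.9344 N/mm
U = ½kδ² = 0.5 × 1.9344 × 14.2² = 195.02 N·mm = 0.19502 J

0.195 J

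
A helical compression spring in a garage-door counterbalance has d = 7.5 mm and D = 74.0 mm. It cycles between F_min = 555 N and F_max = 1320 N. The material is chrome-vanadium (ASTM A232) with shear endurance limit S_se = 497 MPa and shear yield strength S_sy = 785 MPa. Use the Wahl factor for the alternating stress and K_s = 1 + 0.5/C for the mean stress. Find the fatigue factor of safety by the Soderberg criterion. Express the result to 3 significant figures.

1.05

C = D/d = 74.0/7.5 = 9.8667; K_W = (4C−1)/(4C−4)+0.615/C = 1.1469; K_s = 1+0.5/C = 1.0507
F_a = (F_max−F_min)/2 = 382.5 N; F_m = (F_max+F_min)/2 = 937.5 N
τ_a = K_W·8F_aD/(πd³) = 1.1469 × 170.85 = 195.95 MPa
τ_m = K_s·8F_mD/(πd³) = 1.0507 × 418.75 = 439.97 MPa
Soderberg: 1/n_f = τ_a/S_se + τ_m/S_sy = 195.95/497 + 439.97/785 = 0.39427 + 0.56048 = 0.95475
n_f = 1/0.95475 = 1.047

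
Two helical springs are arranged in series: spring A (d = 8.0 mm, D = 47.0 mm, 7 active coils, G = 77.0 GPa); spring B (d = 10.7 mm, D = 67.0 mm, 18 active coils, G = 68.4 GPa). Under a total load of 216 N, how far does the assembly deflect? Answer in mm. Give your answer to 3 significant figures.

k_A = Gd⁴/(8D³N_a) = (77.0×10³)(8.0⁴)/(8·47.0³·7) = 54.246 N/mm
k_B = Gd⁴/(8D³N_a) = (68.4×10³)(10.7⁴)/(8·67.0³·18) = 20.702 N/mm
Series: 1/k_eq = 1/54.246 + 1/20.702 = 0.06674; k_eq = 14.984 N/mm
δ = F/k_eq = 216/14.984 = 14.416 mm

14.4 mm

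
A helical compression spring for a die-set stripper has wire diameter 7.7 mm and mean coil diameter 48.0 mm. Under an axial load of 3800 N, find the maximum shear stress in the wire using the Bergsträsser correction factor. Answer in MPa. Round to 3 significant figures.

1250 MPa

Spring index C = D/d = 48.0/7.7 = 6.2338
K_B = (4C+2)/(4C−3) = 26.935/21.935 = 1.2279
τ₀ = 8FD/(πd³) = 8·3800·48.0/(π·7.7³) = 1.4592e+06/1434.2 = 1017.4 MPa
τ_max = K·τ₀ = 1.2279 × 1017.4 = 1249.3 MPa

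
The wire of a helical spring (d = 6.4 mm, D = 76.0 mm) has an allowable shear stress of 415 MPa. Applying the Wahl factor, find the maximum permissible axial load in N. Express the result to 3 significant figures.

C = D/d = 76.0/6.4 = 11.8750
K_W = (4C−1)/(4C−4) + 0.615/C = 46.500/43.500 + 0.0518 = 1.1208
τ_max = K·8FD/(πd³) → F_max = τ_allow·πd³/(8DK)
F_max = 415·π·6.4³/(8·76.0·1.1208) = 3.4177e+05/681.42 = 501.56 N

502 N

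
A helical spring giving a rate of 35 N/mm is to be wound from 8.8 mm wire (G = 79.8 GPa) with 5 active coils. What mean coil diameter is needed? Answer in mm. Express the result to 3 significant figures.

D = (Gd⁴/(8N_a·k))^(1/3) = (79.8×10³·8.8⁴/(8·5·35))^(1/3)
  = (341826)^(1/3) = 69.9201 mm

69.9 mm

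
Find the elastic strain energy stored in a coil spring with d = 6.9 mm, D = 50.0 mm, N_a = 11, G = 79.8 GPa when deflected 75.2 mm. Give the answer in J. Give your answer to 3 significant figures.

k = Gd⁴/(8D³N_a) = (79.8×10³)(6.9⁴)/(8·50.0³·11) = 16.444 N/mm
U = ½kδ² = 0.5 × 16.444 × 75.2² = 46496 N·mm = 46.496 J

46.5 J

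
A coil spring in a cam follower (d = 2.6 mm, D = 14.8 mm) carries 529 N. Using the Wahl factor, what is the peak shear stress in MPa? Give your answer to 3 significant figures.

Spring index C = D/d = 14.8/2.6 = 5.6923
K_W = (4C−1)/(4C−4) + 0.615/C = 21.769/18.769 + 0.1080 = 1.2679
τ₀ = 8FD/(πd³) = 8·529·14.8/(π·2.6³) = 62633.6/55.217 = 1134.3 MPa
τ_max = K·τ₀ = 1.2679 × 1134.3 = 1438.2 MPa

1440 MPa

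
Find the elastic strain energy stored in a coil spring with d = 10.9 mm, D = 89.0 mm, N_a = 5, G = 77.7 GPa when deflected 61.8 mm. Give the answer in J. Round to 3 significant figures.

74.3 J

k = Gd⁴/(8D³N_a) = (77.7×10³)(10.9⁴)/(8·89.0³·5) = 38.895 N/mm
U = ½kδ² = 0.5 × 38.895 × 61.8² = 74275 N·mm = 74.275 J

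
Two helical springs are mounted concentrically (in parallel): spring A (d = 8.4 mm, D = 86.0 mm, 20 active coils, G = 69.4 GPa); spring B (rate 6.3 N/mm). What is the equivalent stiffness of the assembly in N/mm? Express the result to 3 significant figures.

k_A = Gd⁴/(8D³N_a) = (69.4×10³)(8.4⁴)/(8·86.0³·20) = 3.3952 N/mm
Parallel: k_eq = 3.3952 + 6.3 = 9.6952 N/mm

9.70 N/mm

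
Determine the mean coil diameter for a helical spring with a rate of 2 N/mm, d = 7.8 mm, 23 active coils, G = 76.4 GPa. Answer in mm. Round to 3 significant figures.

91.6 mm

D = (Gd⁴/(8N_a·k))^(1/3) = (76.4×10³·7.8⁴/(8·23·2))^(1/3)
  = (768465)^(1/3) = 91.5956 mm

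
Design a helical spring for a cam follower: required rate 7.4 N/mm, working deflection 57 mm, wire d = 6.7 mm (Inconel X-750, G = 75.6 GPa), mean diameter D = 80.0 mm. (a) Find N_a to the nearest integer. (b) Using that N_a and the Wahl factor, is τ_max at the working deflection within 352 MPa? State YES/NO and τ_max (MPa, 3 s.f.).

(a) 5 coils; (b) YES, τ_max = 322 MPa

N_a = Gd⁴/(8D³k) = (75.6×10³)(6.7⁴)/(8·80.0³·7.4) = 5.026 → N_a = 5
Actual rate k = Gd⁴/(8D³·5) = 7.4386 N/mm
Working load F = kδ = 7.4386·57 = 424 N
C = 80.0/6.7 = 11.9403; K_W = (4C−1)/(4C−4)+0.615/C = 1.1201
τ_max = K_W·8FD/(πd³) = 1.1201·287.19 = 321.67 MPa
τ_max ≤ 352 MPa → acceptable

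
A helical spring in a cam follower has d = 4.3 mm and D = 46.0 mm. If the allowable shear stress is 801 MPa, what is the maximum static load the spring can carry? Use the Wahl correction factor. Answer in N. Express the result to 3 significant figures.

C = D/d = 46.0/4.3 = 10.6977
K_W = (4C−1)/(4C−4) + 0.615/C = 41.791/38.791 + 0.0575 = 1.1348
τ_max = K·8FD/(πd³) → F_max = τ_allow·πd³/(8DK)
F_max = 801·π·4.3³/(8·46.0·1.1348) = 2.0007e+05/417.62 = 479.08 N

479 N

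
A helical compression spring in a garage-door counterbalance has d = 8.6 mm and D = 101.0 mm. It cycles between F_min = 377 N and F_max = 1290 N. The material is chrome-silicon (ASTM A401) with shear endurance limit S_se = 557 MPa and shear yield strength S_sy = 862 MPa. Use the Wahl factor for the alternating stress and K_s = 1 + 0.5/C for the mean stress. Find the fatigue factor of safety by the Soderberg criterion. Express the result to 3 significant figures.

C = D/d = 101.0/8.6 = 11.7442; K_W = (4C−1)/(4C−4)+0.615/C = 1.1222; K_s = 1+0.5/C = 1.0426
F_a = (F_max−F_min)/2 = 456.5 N; F_m = (F_max+F_min)/2 = 833.5 N
τ_a = K_W·8F_aD/(πd³) = 1.1222 × 184.59 = 207.14 MPa
τ_m = K_s·8F_mD/(πd³) = 1.0426 × 337.03 = 351.38 MPa
Soderberg: 1/n_f = τ_a/S_se + τ_m/S_sy = 207.14/557 + 351.38/862 = 0.37189 + 0.40764 = 0.77952
n_f = 1/0.77952 = 1.283

1.28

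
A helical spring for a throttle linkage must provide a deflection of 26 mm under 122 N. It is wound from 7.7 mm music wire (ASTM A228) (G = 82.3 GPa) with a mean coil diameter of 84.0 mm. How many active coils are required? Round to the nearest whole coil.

13

Required rate k = F/δ = 122/26 = 4.6923 N/mm
N_a = Gd⁴/(8D³k) = (82.3×10³ × 7.7⁴)/(8 × 84.0³ × 4.6923)
    = 2.8931e+08 / 2.22492e+07 = 13 → 13 coils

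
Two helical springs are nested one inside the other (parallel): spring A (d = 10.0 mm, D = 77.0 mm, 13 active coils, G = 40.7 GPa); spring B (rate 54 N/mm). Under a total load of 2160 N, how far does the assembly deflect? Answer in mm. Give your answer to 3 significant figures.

k_A = Gd⁴/(8D³N_a) = (40.7×10³)(10.0⁴)/(8·77.0³·13) = 8.5721 N/mm
Parallel: k_eq = 8.5721 + 54 = 62.572 N/mm
δ = F/k_eq = 2160/62.572 = 34.52 mm

34.5 mm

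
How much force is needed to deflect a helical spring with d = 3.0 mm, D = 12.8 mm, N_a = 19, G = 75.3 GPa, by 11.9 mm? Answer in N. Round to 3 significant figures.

228 N

k = Gd⁴/(8D³N_a) = (75.3×10³)(3.0⁴)/(8·12.8³·19) = 19.134 N/mm
F = k·δ = 19.134 × 11.9 = 227.69 N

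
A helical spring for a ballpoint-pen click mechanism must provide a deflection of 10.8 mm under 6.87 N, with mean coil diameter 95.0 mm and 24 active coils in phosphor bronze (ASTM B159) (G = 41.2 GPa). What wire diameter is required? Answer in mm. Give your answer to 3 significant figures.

Required rate k = F/δ = 6.87/10.8 = 0.63611 N/mm
d = (8D³N_a·k / G)^(1/4) = (8·95.0³·24·0.63611 / (41.2×10³))^0.25
  = (2541.6)^0.25 = 7.1003 mm

7.10 mm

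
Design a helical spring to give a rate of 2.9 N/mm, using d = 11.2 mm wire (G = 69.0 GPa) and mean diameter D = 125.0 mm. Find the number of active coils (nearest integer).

N_a = Gd⁴/(8D³k) = (69.0×10³ × 11.2⁴)/(8 × 125.0³ × 2.9)
    = 1.08573e+09 / 4.53125e+07 = 23.96 → 24 coils

24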